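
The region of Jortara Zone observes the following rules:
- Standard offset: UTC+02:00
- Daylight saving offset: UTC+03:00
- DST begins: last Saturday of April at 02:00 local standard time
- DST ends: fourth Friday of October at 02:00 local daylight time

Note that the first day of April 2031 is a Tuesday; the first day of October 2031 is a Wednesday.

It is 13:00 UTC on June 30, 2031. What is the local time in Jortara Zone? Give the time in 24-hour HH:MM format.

16:00

1 April 2031 is a Tuesday, so Saturdays fall on 5, 12, 19, 26; the last is April 26.
1 October 2031 is a Wednesday, so the first Friday is October 3 and the fourth is October 24.
At the standard offset (UTC+02:00), 13:00 UTC + 2h = 15:00 Jortara Zone standard time.
The standard-time date in Jortara Zone, June 30, 2031, falls between 26 April and 24 October, so daylight saving is in effect and Jortara Zone is at UTC+03:00.
13:00 UTC + 3h = 16:00 local.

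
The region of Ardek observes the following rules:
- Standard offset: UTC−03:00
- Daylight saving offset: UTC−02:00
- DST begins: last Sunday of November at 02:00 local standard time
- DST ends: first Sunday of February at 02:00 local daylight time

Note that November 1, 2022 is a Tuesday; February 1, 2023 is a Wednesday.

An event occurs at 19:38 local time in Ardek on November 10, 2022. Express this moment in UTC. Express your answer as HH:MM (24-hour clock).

22:38

1 November 2022 is a Tuesday, so Sundays fall on 6, 13, 20, 27; the last is November 27.
1 February 2023 is a Wednesday, so the first Sunday is February 5.
Daylight saving runs 27 November 2022 – 5 February 2023; November 10, 2022 is outside that window, so Ardek is on standard time at UTC−03:00.
19:38 local + 3h = 22:38 UTC.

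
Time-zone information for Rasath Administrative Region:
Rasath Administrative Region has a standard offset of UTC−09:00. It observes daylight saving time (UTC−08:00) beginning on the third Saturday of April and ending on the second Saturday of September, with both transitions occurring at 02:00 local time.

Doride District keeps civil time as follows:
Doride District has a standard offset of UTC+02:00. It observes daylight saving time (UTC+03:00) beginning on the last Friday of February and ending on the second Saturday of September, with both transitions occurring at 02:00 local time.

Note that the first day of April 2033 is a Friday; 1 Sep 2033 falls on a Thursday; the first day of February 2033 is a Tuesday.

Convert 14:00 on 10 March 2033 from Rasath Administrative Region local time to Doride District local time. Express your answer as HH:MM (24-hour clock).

1 April 2033 is a Friday, so the first Saturday is April 2 and the third is April 16.
1 September 2033 is a Thursday, so the first Saturday is September 3 and the second is September 10.
10 March 2033 is outside the daylight-saving period (16 April – 10 September), so Rasath Administrative Region is on standard time, UTC−09:00.
14:00 Rasath Administrative Region + 9h = 23:00 UTC.
1 February 2033 is a Tuesday, so Fridays fall on 4, 11, 18, 25; the last is February 25.
1 September 2033 is a Thursday, so the first Saturday is September 3 and the second is September 10.
At the standard offset (UTC+02:00), 23:00 UTC + 2h = 01:00 Doride District standard time (rolling into the next day, 11 March 2033).
The standard-time date in Doride District, 11 March 2033, falls between 25 February and 10 September, so daylight saving is in effect and Doride District is at UTC+03:00.
23:00 UTC + 3h = 02:00 Doride District (rolling into the next day, 11 March 2033).

02:00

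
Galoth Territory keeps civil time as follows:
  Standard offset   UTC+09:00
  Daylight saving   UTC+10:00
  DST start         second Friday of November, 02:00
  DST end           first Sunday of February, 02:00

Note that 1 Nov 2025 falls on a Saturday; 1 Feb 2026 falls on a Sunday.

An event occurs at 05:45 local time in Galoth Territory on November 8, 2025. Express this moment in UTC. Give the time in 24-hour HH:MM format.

1 November 2025 is a Saturday, so the first Friday is November 7 and the second is November 14.
1 February 2026 is a Sunday, so the first Sunday is February 1.
November 8, 2025 does not fall between 14 November 2025 and 1 February 2026, so daylight saving is not in effect and Galoth Territory is at UTC+09:00.
05:45 local − 9h = 20:45 UTC (rolling into the previous day, 7 November 2025).

20:45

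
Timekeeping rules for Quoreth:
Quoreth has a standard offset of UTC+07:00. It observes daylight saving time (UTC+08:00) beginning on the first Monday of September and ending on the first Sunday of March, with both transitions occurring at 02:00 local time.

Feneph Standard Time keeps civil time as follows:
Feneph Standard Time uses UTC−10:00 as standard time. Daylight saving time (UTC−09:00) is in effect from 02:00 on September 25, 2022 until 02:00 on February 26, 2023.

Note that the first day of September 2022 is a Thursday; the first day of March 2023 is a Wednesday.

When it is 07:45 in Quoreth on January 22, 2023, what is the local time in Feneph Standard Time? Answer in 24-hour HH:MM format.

1 September 2022 is a Thursday, so the first Monday is September 5.
1 March 2023 is a Wednesday, so the first Sunday is March 5.
January 22, 2023 falls between 5 September 2022 and 5 March 2023, so daylight saving is in effect and Quoreth is at UTC+08:00.
07:45 Quoreth − 8h = 23:45 UTC (rolling into the previous day, 21 January 2023).
At the standard offset (UTC−10:00), 23:45 UTC − 10h = 13:45 Feneph Standard Time standard time.
The standard-time date in Feneph Standard Time, January 21, 2023, falls between 25 September 2022 and 26 February 2023, so daylight saving is in effect and Feneph Standard Time is at UTC−09:00.
23:45 UTC − 9h = 14:45 Feneph Standard Time.

14:45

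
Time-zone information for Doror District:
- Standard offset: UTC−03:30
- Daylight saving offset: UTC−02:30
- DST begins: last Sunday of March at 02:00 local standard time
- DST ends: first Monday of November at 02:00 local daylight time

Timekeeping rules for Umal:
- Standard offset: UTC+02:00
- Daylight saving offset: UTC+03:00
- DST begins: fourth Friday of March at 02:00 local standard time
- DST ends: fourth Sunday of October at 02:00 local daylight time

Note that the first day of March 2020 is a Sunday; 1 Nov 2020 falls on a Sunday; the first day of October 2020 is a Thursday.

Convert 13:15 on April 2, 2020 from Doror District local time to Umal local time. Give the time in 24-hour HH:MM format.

18:45

1 March 2020 is a Sunday, so Sundays fall on 1, 8, 15, 22, 29; the last is March 29.
1 November 2020 is a Sunday, so the first Monday is November 2.
April 2, 2020 lies within the daylight-saving period (29 March – 2 November), so Doror District is on daylight time, UTC−02:30.
13:15 Doror District + 2h30m = 15:45 UTC.
1 March 2020 is a Sunday, so the first Friday is March 6 and the fourth is March 27.
1 October 2020 is a Thursday, so the first Sunday is October 4 and the fourth is October 25.
At the standard offset (UTC+02:00), 15:45 UTC + 2h = 17:45 Umal standard time.
The standard-time date in Umal, April 2, 2020, falls between 27 March and 25 October, so daylight saving is in effect and Umal is at UTC+03:00.
15:45 UTC + 3h = 18:45 Umal.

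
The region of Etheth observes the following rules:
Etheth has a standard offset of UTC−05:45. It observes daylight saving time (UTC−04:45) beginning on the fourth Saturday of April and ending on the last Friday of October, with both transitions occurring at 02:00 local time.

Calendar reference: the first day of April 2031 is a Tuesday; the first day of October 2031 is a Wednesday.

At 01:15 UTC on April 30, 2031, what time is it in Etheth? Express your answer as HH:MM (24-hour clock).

1 April 2031 is a Tuesday, so the first Saturday is April 5 and the fourth is April 26.
1 October 2031 is a Wednesday, so Fridays fall on 3, 10, 17, 24, 31; the last is October 31.
At the standard offset (UTC−05:45), 01:15 UTC − 5h45m = 19:30 Etheth standard time (rolling into the previous day, 29 April 2031).
The standard-time date in Etheth, April 29, 2031, lies within the daylight-saving period (26 April – 31 October), so Etheth is on daylight time, UTC−04:45.
01:15 UTC − 4h45m = 20:30 local (rolling into the previous day, 29 April 2031).

20:30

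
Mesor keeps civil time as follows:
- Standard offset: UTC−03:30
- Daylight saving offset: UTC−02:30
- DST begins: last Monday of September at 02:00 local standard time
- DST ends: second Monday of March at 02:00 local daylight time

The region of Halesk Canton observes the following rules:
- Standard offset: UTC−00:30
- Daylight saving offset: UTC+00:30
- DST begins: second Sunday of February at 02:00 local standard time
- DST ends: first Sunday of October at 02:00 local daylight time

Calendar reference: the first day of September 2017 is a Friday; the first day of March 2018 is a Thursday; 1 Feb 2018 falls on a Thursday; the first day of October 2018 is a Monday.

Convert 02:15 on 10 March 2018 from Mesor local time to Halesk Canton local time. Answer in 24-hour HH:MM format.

1 September 2017 is a Friday, so Mondays fall on 4, 11, 18, 25; the last is September 25.
1 March 2018 is a Thursday, so the first Monday is March 5 and the second is March 12.
10 March 2018 falls between 25 September 2017 and 12 March 2018, so daylight saving is in effect and Mesor is at UTC−02:30.
02:15 Mesor + 2h30m = 04:45 UTC.
1 February 2018 is a Thursday, so the first Sunday is February 4 and the second is February 11.
1 October 2018 is a Monday, so the first Sunday is October 7.
At the standard offset (UTC−00:30), 04:45 UTC − 0h30m = 04:15 Halesk Canton standard time.
The standard-time date in Halesk Canton, 10 March 2018, falls between 11 February and 7 October, so daylight saving is in effect and Halesk Canton is at UTC+00:30.
04:45 UTC + 0h30m = 05:15 Halesk Canton.

05:15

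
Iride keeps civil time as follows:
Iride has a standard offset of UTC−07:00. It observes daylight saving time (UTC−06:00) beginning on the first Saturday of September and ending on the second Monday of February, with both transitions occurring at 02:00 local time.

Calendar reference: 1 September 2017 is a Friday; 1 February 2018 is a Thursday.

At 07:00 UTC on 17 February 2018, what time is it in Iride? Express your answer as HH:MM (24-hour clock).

00:00

1 September 2017 is a Friday, so the first Saturday is September 2.
1 February 2018 is a Thursday, so the first Monday is February 5 and the second is February 12.
At the standard offset (UTC−07:00), 07:00 UTC − 7h = 00:00 Iride standard time.
The standard-time date in Iride, 17 February 2018, is outside the daylight-saving period (2 September 2017 – 12 February 2018), so Iride is on standard time, UTC−07:00.
07:00 UTC − 7h = 00:00 local.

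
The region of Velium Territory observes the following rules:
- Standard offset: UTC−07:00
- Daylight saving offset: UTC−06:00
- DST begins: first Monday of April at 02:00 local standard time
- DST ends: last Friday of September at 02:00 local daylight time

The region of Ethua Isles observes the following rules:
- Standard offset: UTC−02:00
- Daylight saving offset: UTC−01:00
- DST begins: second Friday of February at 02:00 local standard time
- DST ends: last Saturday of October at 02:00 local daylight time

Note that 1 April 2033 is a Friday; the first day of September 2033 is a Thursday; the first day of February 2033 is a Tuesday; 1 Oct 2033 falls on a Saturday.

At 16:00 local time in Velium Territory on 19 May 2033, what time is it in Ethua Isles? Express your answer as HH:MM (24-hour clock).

1 April 2033 is a Friday, so the first Monday is April 4.
1 September 2033 is a Thursday, so Fridays fall on 2, 9, 16, 23, 30; the last is September 30.
19 May 2033 falls between 4 April and 30 September, so daylight saving is in effect and Velium Territory is at UTC−06:00.
16:00 Velium Territory + 6h = 22:00 UTC.
1 February 2033 is a Tuesday, so the first Friday is February 4 and the second is February 11.
1 October 2033 is a Saturday, so Saturdays fall on 1, 8, 15, 22, 29; the last is October 29.
At the standard offset (UTC−02:00), 22:00 UTC − 2h = 20:00 Ethua Isles standard time.
Daylight saving runs 11 February – 29 October; the standard-time date in Ethua Isles, 19 May 2033, is inside that window, so Ethua Isles is at UTC−01:00.
22:00 UTC − 1h = 21:00 Ethua Isles.

21:00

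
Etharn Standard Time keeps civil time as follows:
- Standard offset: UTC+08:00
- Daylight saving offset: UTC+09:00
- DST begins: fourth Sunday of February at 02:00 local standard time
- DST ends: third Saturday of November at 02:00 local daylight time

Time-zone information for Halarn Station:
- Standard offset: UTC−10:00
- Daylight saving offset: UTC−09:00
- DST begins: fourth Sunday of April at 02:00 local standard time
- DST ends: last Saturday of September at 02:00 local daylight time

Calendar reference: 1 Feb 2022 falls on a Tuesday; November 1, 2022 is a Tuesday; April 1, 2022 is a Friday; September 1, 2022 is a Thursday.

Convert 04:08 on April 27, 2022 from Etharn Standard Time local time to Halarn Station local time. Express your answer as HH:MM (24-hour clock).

1 February 2022 is a Tuesday, so the first Sunday is February 6 and the fourth is February 27.
1 November 2022 is a Tuesday, so the first Saturday is November 5 and the third is November 19.
April 27, 2022 lies within the daylight-saving period (27 February – 19 November), so Etharn Standard Time is on daylight time, UTC+09:00.
04:08 Etharn Standard Time − 9h = 19:08 UTC (rolling into the previous day, 26 April 2022).
1 April 2022 is a Friday, so the first Sunday is April 3 and the fourth is April 24.
1 September 2022 is a Thursday, so Saturdays fall on 3, 10, 17, 24; the last is September 24.
At the standard offset (UTC−10:00), 19:08 UTC − 10h = 09:08 Halarn Station standard time.
The standard-time date in Halarn Station, April 26, 2022, lies within the daylight-saving period (24 April – 24 September), so Halarn Station is on daylight time, UTC−09:00.
19:08 UTC − 9h = 10:08 Halarn Station.

10:08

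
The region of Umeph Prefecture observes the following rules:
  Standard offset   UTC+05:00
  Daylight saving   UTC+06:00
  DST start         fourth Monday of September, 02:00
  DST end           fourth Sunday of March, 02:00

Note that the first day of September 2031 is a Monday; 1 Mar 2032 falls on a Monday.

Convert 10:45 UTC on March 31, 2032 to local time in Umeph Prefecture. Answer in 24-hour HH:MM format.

1 September 2031 is a Monday, so the first Monday is September 1 and the fourth is September 22.
1 March 2032 is a Monday, so the first Sunday is March 7 and the fourth is March 28.
At the standard offset (UTC+05:00), 10:45 UTC + 5h = 15:45 Umeph Prefecture standard time.
The standard-time date in Umeph Prefecture, March 31, 2032, does not fall between 22 September 2031 and 28 March 2032, so daylight saving is not in effect and Umeph Prefecture is at UTC+05:00.
10:45 UTC + 5h = 15:45 local.

15:45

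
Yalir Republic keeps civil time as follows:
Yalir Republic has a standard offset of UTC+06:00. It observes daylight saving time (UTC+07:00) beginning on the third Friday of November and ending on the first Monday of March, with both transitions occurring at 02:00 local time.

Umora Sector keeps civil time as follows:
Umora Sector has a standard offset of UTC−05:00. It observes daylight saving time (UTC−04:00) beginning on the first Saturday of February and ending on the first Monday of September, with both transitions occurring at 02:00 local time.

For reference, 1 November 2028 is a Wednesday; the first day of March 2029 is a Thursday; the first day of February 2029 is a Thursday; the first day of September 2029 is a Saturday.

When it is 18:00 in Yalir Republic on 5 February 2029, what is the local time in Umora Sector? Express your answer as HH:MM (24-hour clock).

07:00

1 November 2028 is a Wednesday, so the first Friday is November 3 and the third is November 17.
1 March 2029 is a Thursday, so the first Monday is March 5.
Daylight saving runs 17 November 2028 – 5 March 2029; 5 February 2029 is inside that window, so Yalir Republic is at UTC+07:00.
18:00 Yalir Republic − 7h = 11:00 UTC.
1 February 2029 is a Thursday, so the first Saturday is February 3.
1 September 2029 is a Saturday, so the first Monday is September 3.
At the standard offset (UTC−05:00), 11:00 UTC − 5h = 06:00 Umora Sector standard time.
Daylight saving runs 3 February – 3 September; the standard-time date in Umora Sector, 5 February 2029, is inside that window, so Umora Sector is at UTC−04:00.
11:00 UTC − 4h = 07:00 Umora Sector.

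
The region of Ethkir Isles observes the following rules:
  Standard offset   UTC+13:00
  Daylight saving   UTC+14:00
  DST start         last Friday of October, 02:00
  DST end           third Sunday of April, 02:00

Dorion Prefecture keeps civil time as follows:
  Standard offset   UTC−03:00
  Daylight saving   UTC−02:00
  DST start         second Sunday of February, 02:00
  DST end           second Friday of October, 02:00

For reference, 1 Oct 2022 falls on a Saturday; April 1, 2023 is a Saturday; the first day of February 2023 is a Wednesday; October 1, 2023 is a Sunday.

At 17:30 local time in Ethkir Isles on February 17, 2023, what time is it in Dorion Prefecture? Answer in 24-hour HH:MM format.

01:30

1 October 2022 is a Saturday, so Fridays fall on 7, 14, 21, 28; the last is October 28.
1 April 2023 is a Saturday, so the first Sunday is April 2 and the third is April 16.
February 17, 2023 falls between 28 October 2022 and 16 April 2023, so daylight saving is in effect and Ethkir Isles is at UTC+14:00.
17:30 Ethkir Isles − 14h = 03:30 UTC.
1 February 2023 is a Wednesday, so the first Sunday is February 5 and the second is February 12.
1 October 2023 is a Sunday, so the first Friday is October 6 and the second is October 13.
At the standard offset (UTC−03:00), 03:30 UTC − 3h = 00:30 Dorion Prefecture standard time.
Daylight saving runs 12 February – 13 October; the standard-time date in Dorion Prefecture, February 17, 2023, is inside that window, so Dorion Prefecture is at UTC−02:00.
03:30 UTC − 2h = 01:30 Dorion Prefecture.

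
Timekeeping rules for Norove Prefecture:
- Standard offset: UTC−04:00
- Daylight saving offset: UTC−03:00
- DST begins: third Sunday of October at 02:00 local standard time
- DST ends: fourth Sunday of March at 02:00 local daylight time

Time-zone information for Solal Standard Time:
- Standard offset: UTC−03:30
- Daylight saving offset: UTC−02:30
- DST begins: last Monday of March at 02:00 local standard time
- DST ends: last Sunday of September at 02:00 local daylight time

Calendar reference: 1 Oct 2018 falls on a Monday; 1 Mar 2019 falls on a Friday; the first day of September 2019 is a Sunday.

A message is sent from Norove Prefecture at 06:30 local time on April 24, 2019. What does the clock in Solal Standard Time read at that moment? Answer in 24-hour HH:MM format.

08:00

1 October 2018 is a Monday, so the first Sunday is October 7 and the third is October 21.
1 March 2019 is a Friday, so the first Sunday is March 3 and the fourth is March 24.
April 24, 2019 does not fall between 21 October 2018 and 24 March 2019, so daylight saving is not in effect and Norove Prefecture is at UTC−04:00.
06:30 Norove Prefecture + 4h = 10:30 UTC.
1 March 2019 is a Friday, so Mondays fall on 4, 11, 18, 25; the last is March 25.
1 September 2019 is a Sunday, so Sundays fall on 1, 8, 15, 22, 29; the last is September 29.
At the standard offset (UTC−03:30), 10:30 UTC − 3h30m = 07:00 Solal Standard Time standard time.
The standard-time date in Solal Standard Time, April 24, 2019, lies within the daylight-saving period (25 March – 29 September), so Solal Standard Time is on daylight time, UTC−02:30.
10:30 UTC − 2h30m = 08:00 Solal Standard Time.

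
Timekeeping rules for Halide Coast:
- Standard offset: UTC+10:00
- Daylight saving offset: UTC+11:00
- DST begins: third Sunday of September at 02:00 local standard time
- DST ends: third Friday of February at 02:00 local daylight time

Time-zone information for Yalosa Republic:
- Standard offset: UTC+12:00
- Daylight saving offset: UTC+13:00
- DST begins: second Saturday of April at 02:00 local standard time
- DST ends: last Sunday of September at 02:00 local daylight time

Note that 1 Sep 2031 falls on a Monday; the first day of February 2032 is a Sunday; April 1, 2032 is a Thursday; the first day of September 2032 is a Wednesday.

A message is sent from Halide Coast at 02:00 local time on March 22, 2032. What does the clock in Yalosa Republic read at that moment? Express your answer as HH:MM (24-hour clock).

04:00

1 September 2031 is a Monday, so the first Sunday is September 7 and the third is September 21.
1 February 2032 is a Sunday, so the first Friday is February 6 and the third is February 20.
March 22, 2032 does not fall between 21 September 2031 and 20 February 2032, so daylight saving is not in effect and Halide Coast is at UTC+10:00.
02:00 Halide Coast − 10h = 16:00 UTC (rolling into the previous day, 21 March 2032).
1 April 2032 is a Thursday, so the first Saturday is April 3 and the second is April 10.
1 September 2032 is a Wednesday, so Sundays fall on 5, 12, 19, 26; the last is September 26.
At the standard offset (UTC+12:00), 16:00 UTC + 12h = 04:00 Yalosa Republic standard time (rolling into the next day, 22 March 2032).
The standard-time date in Yalosa Republic, March 22, 2032, does not fall between 10 April and 26 September, so daylight saving is not in effect and Yalosa Republic is at UTC+12:00.
16:00 UTC + 12h = 04:00 Yalosa Republic (rolling into the next day, 22 March 2032).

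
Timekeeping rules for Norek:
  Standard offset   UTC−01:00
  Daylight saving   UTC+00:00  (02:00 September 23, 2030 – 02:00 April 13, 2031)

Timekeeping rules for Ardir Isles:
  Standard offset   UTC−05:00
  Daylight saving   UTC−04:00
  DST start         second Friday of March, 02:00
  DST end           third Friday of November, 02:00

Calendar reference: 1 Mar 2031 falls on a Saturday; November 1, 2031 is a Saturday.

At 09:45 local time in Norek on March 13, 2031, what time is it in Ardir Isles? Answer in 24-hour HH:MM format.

March 13, 2031 falls between 23 September 2030 and 13 April 2031, so daylight saving is in effect and Norek is at UTC+00:00.
09:45 Norek − 0h = 09:45 UTC.
1 March 2031 is a Saturday, so the first Friday is March 7 and the second is March 14.
1 November 2031 is a Saturday, so the first Friday is November 7 and the third is November 21.
At the standard offset (UTC−05:00), 09:45 UTC − 5h = 04:45 Ardir Isles standard time.
The standard-time date in Ardir Isles, March 13, 2031, is outside the daylight-saving period (14 March – 21 November), so Ardir Isles is on standard time, UTC−05:00.
09:45 UTC − 5h = 04:45 Ardir Isles.

04:45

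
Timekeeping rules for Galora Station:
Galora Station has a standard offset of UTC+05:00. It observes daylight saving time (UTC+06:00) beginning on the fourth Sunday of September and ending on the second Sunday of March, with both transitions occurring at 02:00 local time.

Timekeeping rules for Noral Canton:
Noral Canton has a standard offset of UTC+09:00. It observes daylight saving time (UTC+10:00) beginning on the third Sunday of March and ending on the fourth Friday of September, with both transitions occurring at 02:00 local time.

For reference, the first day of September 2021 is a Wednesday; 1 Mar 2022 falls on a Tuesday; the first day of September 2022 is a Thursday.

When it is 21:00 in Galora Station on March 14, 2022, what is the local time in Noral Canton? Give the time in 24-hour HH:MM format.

1 September 2021 is a Wednesday, so the first Sunday is September 5 and the fourth is September 26.
1 March 2022 is a Tuesday, so the first Sunday is March 6 and the second is March 13.
March 14, 2022 is outside the daylight-saving period (26 September 2021 – 13 March 2022), so Galora Station is on standard time, UTC+05:00.
21:00 Galora Station − 5h = 16:00 UTC.
1 March 2022 is a Tuesday, so the first Sunday is March 6 and the third is March 20.
1 September 2022 is a Thursday, so the first Friday is September 2 and the fourth is September 23.
At the standard offset (UTC+09:00), 16:00 UTC + 9h = 01:00 Noral Canton standard time (rolling into the next day, 15 March 2022).
The standard-time date in Noral Canton, March 15, 2022, is outside the daylight-saving period (20 March – 23 September), so Noral Canton is on standard time, UTC+09:00.
16:00 UTC + 9h = 01:00 Noral Canton (rolling into the next day, 15 March 2022).

01:00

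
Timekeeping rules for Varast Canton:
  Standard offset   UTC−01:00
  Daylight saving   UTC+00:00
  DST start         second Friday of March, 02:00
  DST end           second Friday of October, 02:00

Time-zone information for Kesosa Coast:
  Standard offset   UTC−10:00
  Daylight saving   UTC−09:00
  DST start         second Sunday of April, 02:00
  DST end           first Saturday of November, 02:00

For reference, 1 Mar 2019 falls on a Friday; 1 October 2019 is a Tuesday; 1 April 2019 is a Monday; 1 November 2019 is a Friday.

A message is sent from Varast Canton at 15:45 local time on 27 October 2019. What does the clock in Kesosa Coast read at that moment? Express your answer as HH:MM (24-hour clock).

07:45

1 March 2019 is a Friday, so the first Friday is March 1 and the second is March 8.
1 October 2019 is a Tuesday, so the first Friday is October 4 and the second is October 11.
27 October 2019 does not fall between 8 March and 11 October, so daylight saving is not in effect and Varast Canton is at UTC−01:00.
15:45 Varast Canton + 1h = 16:45 UTC.
1 April 2019 is a Monday, so the first Sunday is April 7 and the second is April 14.
1 November 2019 is a Friday, so the first Saturday is November 2.
At the standard offset (UTC−10:00), 16:45 UTC − 10h = 06:45 Kesosa Coast standard time.
Daylight saving runs 14 April – 2 November; the standard-time date in Kesosa Coast, 27 October 2019, is inside that window, so Kesosa Coast is at UTC−09:00.
16:45 UTC − 9h = 07:45 Kesosa Coast.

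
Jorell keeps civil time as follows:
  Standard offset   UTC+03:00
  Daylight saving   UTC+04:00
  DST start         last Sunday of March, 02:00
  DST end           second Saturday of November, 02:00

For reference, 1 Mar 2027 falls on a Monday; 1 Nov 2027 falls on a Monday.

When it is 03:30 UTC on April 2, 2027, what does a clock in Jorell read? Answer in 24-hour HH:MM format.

1 March 2027 is a Monday, so Sundays fall on 7, 14, 21, 28; the last is March 28.
1 November 2027 is a Monday, so the first Saturday is November 6 and the second is November 13.
At the standard offset (UTC+03:00), 03:30 UTC + 3h = 06:30 Jorell standard time.
The standard-time date in Jorell, April 2, 2027, lies within the daylight-saving period (28 March – 13 November), so Jorell is on daylight time, UTC+04:00.
03:30 UTC + 4h = 07:30 local.

07:30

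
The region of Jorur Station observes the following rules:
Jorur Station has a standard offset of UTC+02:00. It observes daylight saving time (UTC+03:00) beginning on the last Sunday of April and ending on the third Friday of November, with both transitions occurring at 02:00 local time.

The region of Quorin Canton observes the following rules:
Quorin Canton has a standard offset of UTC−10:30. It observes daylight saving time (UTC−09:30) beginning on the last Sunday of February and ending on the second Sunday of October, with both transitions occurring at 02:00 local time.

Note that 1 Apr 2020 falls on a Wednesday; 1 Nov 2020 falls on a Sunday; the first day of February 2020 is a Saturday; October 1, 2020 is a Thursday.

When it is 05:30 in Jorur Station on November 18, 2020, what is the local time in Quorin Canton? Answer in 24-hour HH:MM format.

1 April 2020 is a Wednesday, so Sundays fall on 5, 12, 19, 26; the last is April 26.
1 November 2020 is a Sunday, so the first Friday is November 6 and the third is November 20.
November 18, 2020 lies within the daylight-saving period (26 April – 20 November), so Jorur Station is on daylight time, UTC+03:00.
05:30 Jorur Station − 3h = 02:30 UTC.
1 February 2020 is a Saturday, so Sundays fall on 2, 9, 16, 23; the last is February 23.
1 October 2020 is a Thursday, so the first Sunday is October 4 and the second is October 11.
At the standard offset (UTC−10:30), 02:30 UTC − 10h30m = 16:00 Quorin Canton standard time (rolling into the previous day, 17 November 2020).
The standard-time date in Quorin Canton, November 17, 2020, does not fall between 23 February and 11 October, so daylight saving is not in effect and Quorin Canton is at UTC−10:30.
02:30 UTC − 10h30m = 16:00 Quorin Canton (rolling into the previous day, 17 November 2020).

16:00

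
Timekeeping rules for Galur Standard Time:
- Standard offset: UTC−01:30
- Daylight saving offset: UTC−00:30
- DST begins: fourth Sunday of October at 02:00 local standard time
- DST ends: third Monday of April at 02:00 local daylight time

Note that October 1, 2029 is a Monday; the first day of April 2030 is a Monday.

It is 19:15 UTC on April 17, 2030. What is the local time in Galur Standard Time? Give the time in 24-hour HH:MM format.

17:45

1 October 2029 is a Monday, so the first Sunday is October 7 and the fourth is October 28.
1 April 2030 is a Monday, so the first Monday is April 1 and the third is April 15.
At the standard offset (UTC−01:30), 19:15 UTC − 1h30m = 17:45 Galur Standard Time standard time.
The standard-time date in Galur Standard Time, April 17, 2030, does not fall between 28 October 2029 and 15 April 2030, so daylight saving is not in effect and Galur Standard Time is at UTC−01:30.
19:15 UTC − 1h30m = 17:45 local.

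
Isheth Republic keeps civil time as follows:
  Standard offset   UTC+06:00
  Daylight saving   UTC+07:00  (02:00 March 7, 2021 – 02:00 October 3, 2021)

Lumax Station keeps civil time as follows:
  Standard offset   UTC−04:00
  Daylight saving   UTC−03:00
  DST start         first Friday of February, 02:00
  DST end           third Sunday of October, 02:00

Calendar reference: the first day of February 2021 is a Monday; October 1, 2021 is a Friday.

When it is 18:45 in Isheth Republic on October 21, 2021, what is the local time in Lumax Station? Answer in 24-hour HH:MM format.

October 21, 2021 does not fall between 7 March and 3 October, so daylight saving is not in effect and Isheth Republic is at UTC+06:00.
18:45 Isheth Republic − 6h = 12:45 UTC.
1 February 2021 is a Monday, so the first Friday is February 5.
1 October 2021 is a Friday, so the first Sunday is October 3 and the third is October 17.
At the standard offset (UTC−04:00), 12:45 UTC − 4h = 08:45 Lumax Station standard time.
The standard-time date in Lumax Station, October 21, 2021, is outside the daylight-saving period (5 February – 17 October), so Lumax Station is on standard time, UTC−04:00.
12:45 UTC − 4h = 08:45 Lumax Station.

08:45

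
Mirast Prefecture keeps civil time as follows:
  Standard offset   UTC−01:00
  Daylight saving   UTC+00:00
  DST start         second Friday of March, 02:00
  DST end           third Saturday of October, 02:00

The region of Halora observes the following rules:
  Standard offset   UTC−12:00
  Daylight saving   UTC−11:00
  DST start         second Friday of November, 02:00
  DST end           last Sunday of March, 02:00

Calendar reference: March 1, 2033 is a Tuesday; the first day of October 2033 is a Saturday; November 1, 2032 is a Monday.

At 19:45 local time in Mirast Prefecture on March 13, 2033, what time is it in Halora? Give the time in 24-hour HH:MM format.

08:45

1 March 2033 is a Tuesday, so the first Friday is March 4 and the second is March 11.
1 October 2033 is a Saturday, so the first Saturday is October 1 and the third is October 15.
Daylight saving runs 11 March – 15 October; March 13, 2033 is inside that window, so Mirast Prefecture is at UTC+00:00.
19:45 Mirast Prefecture − 0h = 19:45 UTC.
1 November 2032 is a Monday, so the first Friday is November 5 and the second is November 12.
1 March 2033 is a Tuesday, so Sundays fall on 6, 13, 20, 27; the last is March 27.
At the standard offset (UTC−12:00), 19:45 UTC − 12h = 07:45 Halora standard time.
The standard-time date in Halora, March 13, 2033, falls between 12 November 2032 and 27 March 2033, so daylight saving is in effect and Halora is at UTC−11:00.
19:45 UTC − 11h = 08:45 Halora.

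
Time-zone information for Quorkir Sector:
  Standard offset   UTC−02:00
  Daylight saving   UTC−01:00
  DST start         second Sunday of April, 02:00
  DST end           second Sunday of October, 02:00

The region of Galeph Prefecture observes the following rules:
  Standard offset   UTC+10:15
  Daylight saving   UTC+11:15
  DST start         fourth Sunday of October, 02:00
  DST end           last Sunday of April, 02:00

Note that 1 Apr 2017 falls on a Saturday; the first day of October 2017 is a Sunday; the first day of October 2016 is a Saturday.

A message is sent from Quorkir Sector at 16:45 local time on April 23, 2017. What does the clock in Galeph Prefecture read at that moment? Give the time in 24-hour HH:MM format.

1 April 2017 is a Saturday, so the first Sunday is April 2 and the second is April 9.
1 October 2017 is a Sunday, so the first Sunday is October 1 and the second is October 8.
April 23, 2017 falls between 9 April and 8 October, so daylight saving is in effect and Quorkir Sector is at UTC−01:00.
16:45 Quorkir Sector + 1h = 17:45 UTC.
1 October 2016 is a Saturday, so the first Sunday is October 2 and the fourth is October 23.
1 April 2017 is a Saturday, so Sundays fall on 2, 9, 16, 23, 30; the last is April 30.
At the standard offset (UTC+10:15), 17:45 UTC + 10h15m = 04:00 Galeph Prefecture standard time (rolling into the next day, 24 April 2017).
The standard-time date in Galeph Prefecture, April 24, 2017, lies within the daylight-saving period (23 October 2016 – 30 April 2017), so Galeph Prefecture is on daylight time, UTC+11:15.
17:45 UTC + 11h15m = 05:00 Galeph Prefecture (rolling into the next day, 24 April 2017).

05:00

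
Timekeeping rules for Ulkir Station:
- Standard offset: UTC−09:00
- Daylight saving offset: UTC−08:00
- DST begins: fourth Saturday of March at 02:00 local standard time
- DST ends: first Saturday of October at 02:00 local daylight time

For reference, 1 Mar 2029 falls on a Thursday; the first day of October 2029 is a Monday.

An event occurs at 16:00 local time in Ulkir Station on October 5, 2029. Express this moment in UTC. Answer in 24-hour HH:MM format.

00:00

1 March 2029 is a Thursday, so the first Saturday is March 3 and the fourth is March 24.
1 October 2029 is a Monday, so the first Saturday is October 6.
October 5, 2029 lies within the daylight-saving period (24 March – 6 October), so Ulkir Station is on daylight time, UTC−08:00.
16:00 local + 8h = 00:00 UTC (rolling into the next day, 6 October 2029).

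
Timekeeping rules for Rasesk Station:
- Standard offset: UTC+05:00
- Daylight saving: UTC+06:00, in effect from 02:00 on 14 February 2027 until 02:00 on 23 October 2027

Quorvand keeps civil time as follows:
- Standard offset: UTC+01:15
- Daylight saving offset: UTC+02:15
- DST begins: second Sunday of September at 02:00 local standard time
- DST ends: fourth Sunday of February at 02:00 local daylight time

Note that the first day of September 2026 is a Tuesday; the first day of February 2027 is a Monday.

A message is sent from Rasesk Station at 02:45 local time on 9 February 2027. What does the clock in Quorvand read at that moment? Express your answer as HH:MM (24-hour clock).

Daylight saving runs 14 February – 23 October; 9 February 2027 is outside that window, so Rasesk Station is on standard time at UTC+05:00.
02:45 Rasesk Station − 5h = 21:45 UTC (rolling into the previous day, 8 February 2027).
1 September 2026 is a Tuesday, so the first Sunday is September 6 and the second is September 13.
1 February 2027 is a Monday, so the first Sunday is February 7 and the fourth is February 28.
At the standard offset (UTC+01:15), 21:45 UTC + 1h15m = 23:00 Quorvand standard time.
Daylight saving runs 13 September 2026 – 28 February 2027; the standard-time date in Quorvand, 8 February 2027, is inside that window, so Quorvand is at UTC+02:15.
21:45 UTC + 2h15m = 00:00 Quorvand (rolling into the next day, 9 February 2027).

00:00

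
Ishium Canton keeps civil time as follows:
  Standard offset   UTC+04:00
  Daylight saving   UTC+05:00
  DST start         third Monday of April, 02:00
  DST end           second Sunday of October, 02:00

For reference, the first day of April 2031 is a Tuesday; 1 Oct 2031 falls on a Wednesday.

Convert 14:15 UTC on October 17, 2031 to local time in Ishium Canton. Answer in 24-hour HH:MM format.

18:15

1 April 2031 is a Tuesday, so the first Monday is April 7 and the third is April 21.
1 October 2031 is a Wednesday, so the first Sunday is October 5 and the second is October 12.
At the standard offset (UTC+04:00), 14:15 UTC + 4h = 18:15 Ishium Canton standard time.
The standard-time date in Ishium Canton, October 17, 2031, is outside the daylight-saving period (21 April – 12 October), so Ishium Canton is on standard time, UTC+04:00.
14:15 UTC + 4h = 18:15 local.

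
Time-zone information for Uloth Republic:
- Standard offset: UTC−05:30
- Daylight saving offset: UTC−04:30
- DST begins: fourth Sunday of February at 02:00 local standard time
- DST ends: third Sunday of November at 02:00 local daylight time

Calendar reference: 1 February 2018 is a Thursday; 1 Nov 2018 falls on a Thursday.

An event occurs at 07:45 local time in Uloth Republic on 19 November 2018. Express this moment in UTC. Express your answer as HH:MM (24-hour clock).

13:15

1 February 2018 is a Thursday, so the first Sunday is February 4 and the fourth is February 25.
1 November 2018 is a Thursday, so the first Sunday is November 4 and the third is November 18.
Daylight saving runs 25 February – 18 November; 19 November 2018 is outside that window, so Uloth Republic is on standard time at UTC−05:30.
07:45 local + 5h30m = 13:15 UTC.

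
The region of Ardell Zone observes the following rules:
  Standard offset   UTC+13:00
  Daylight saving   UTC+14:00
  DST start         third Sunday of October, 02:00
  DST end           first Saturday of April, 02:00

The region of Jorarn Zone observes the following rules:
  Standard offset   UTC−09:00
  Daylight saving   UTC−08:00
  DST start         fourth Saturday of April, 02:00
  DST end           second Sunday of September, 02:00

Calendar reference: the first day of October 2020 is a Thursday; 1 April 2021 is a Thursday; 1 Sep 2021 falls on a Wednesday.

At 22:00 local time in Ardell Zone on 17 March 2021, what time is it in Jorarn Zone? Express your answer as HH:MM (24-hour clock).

1 October 2020 is a Thursday, so the first Sunday is October 4 and the third is October 18.
1 April 2021 is a Thursday, so the first Saturday is April 3.
17 March 2021 lies within the daylight-saving period (18 October 2020 – 3 April 2021), so Ardell Zone is on daylight time, UTC+14:00.
22:00 Ardell Zone − 14h = 08:00 UTC.
1 April 2021 is a Thursday, so the first Saturday is April 3 and the fourth is April 24.
1 September 2021 is a Wednesday, so the first Sunday is September 5 and the second is September 12.
At the standard offset (UTC−09:00), 08:00 UTC − 9h = 23:00 Jorarn Zone standard time (rolling into the previous day, 16 March 2021).
Daylight saving runs 24 April – 12 September; the standard-time date in Jorarn Zone, 16 March 2021, is outside that window, so Jorarn Zone is on standard time at UTC−09:00.
08:00 UTC − 9h = 23:00 Jorarn Zone (rolling into the previous day, 16 March 2021).

23:00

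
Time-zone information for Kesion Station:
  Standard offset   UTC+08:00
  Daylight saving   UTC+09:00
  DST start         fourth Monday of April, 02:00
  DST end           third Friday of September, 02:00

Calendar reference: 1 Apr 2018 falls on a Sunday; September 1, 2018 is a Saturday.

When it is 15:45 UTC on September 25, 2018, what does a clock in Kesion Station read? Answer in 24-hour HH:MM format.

1 April 2018 is a Sunday, so the first Monday is April 2 and the fourth is April 23.
1 September 2018 is a Saturday, so the first Friday is September 7 and the third is September 21.
At the standard offset (UTC+08:00), 15:45 UTC + 8h = 23:45 Kesion Station standard time.
The standard-time date in Kesion Station, September 25, 2018, is outside the daylight-saving period (23 April – 21 September), so Kesion Station is on standard time, UTC+08:00.
15:45 UTC + 8h = 23:45 local.

23:45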